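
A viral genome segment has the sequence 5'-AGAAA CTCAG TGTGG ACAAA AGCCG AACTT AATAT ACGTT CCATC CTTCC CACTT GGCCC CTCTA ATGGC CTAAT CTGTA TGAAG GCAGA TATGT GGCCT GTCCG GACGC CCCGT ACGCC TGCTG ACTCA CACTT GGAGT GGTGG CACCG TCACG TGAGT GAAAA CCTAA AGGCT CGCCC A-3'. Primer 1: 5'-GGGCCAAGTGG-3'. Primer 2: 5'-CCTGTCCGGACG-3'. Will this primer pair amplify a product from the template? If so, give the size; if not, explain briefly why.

Primer 1 (GGGCCAAGTGG) has reverse complement CCACTTGGCCC, which matches the top strand at positions 50–60; primer 1 anneals to the top strand there with its 3' end pointing upstream toward position 50.
Primer 2 (CCTGTCCGGACG) matches the top strand directly at positions 98–109; it anneals to the bottom strand with its 3' end pointing downstream toward position 109.
The 3' ends diverge (primer 1 extends toward position 1, primer 2 toward position 181), so the primers never converge on a shared product.

No product — the primers' 3' ends point away from each other.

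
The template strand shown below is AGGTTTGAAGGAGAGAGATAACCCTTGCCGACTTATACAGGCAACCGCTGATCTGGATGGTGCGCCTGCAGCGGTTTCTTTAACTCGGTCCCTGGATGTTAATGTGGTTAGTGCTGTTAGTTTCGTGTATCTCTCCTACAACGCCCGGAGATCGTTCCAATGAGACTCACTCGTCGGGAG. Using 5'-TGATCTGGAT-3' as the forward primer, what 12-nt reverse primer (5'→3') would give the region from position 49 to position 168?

5'-GAGTCTCATTGG-3'

The product's 3' end on the top strand is position 168.
The reverse primer anneals to the top strand over positions 157–168, i.e. to CCAATGAGACTC.
Its sequence written 5'→3' is the reverse complement: GAGTCTCATTGG.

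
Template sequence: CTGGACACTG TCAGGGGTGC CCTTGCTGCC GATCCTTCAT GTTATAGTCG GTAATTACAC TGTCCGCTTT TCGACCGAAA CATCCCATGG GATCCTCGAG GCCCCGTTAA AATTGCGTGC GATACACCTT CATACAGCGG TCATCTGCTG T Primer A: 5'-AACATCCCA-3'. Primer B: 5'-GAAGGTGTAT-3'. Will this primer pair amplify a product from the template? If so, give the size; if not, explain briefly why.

Primer A (AACATCCCA) matches the top strand at positions 79–87; it acts as a forward primer.
Primer B's reverse complement is ATACACCTTC, matching the top strand at positions 122–131; it acts as a reverse primer.
The 3' ends face each other across positions 79–131, giving a 53 bp product.

Yes — a 53 bp product.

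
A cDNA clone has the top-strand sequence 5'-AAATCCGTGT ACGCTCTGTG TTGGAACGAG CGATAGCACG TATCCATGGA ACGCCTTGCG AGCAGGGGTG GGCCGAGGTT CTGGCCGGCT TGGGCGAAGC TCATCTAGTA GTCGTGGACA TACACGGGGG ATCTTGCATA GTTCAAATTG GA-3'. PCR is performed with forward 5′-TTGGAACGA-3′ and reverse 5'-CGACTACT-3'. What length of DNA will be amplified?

94 bp

Scanning the template, TTGGAACGA occurs at positions 21–29; this primer anneals to the bottom strand there with its 3' end pointing downstream.
Taking the reverse complement of CGACTACT gives AGTAGTCG, found at positions 107–114 on the template; the primer anneals here to the top strand with its 3' end pointing upstream.
The product runs from position 21 to position 114, so its length is 114 − 21 + 1 = 94 bp.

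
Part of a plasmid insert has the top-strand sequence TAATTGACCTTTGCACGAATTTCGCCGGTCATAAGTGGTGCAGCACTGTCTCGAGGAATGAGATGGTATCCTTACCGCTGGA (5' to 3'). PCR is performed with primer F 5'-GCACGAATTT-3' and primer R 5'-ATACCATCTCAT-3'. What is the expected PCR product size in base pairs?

Scanning the template, GCACGAATTT occurs at positions 13–22; this primer anneals to the bottom strand there with its 3' end pointing downstream.
Taking the reverse complement of ATACCATCTCAT gives ATGAGATGGTAT, found at positions 58–69 on the template; the primer anneals here to the top strand with its 3' end pointing upstream.
Amplicon spans positions 13–69: 57 bp.

57 bp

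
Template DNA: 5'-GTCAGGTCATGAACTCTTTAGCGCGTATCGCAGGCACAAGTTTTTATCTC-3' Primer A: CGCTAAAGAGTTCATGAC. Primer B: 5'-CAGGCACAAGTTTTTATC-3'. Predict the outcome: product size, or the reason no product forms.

No product — the primers' 3' ends point away from each other.

Primer A (CGCTAAAGAGTTCATGAC) has reverse complement GTCATGAACTCTTTAGCG, which matches the top strand at positions 6–23; primer A anneals to the top strand there with its 3' end pointing upstream toward position 6.
Primer B (CAGGCACAAGTTTTTATC) matches the top strand directly at positions 31–48; it anneals to the bottom strand with its 3' end pointing downstream toward position 48.
The 3' ends diverge (primer A extends toward position 1, primer B toward position 50), so the primers never converge on a shared product.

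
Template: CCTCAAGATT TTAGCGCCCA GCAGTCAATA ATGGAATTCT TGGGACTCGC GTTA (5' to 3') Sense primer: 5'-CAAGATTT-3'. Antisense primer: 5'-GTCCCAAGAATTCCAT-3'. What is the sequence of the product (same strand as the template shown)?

Forward primer CAAGATTT is found on the top strand at positions 4–11.
Reverse complement of the reverse primer: ATGGAATTCTTGGGAC. This occurs on the top strand at positions 31–46.
The product is the template from position 4 through 46 (43 bp).

5'-CAAGATTTTAGCGCCCAGCAGTCAATAATGGAATTCTTGGGAC-3'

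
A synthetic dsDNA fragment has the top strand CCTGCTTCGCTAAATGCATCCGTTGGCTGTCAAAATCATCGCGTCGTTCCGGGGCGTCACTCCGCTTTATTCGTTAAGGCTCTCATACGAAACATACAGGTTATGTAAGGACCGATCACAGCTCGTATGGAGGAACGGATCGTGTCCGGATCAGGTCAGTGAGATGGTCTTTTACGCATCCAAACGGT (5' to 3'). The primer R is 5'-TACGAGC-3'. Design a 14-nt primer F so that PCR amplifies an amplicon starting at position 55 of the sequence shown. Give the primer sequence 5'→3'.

5'-CGTCACTCCGCTTT-3'

The reverse primer's reverse complement GCTCGTA matches the template at positions 121–127; the product starts at position 55.
The forward primer is identical to the top strand over positions 55–68: CGTCACTCCGCTTT.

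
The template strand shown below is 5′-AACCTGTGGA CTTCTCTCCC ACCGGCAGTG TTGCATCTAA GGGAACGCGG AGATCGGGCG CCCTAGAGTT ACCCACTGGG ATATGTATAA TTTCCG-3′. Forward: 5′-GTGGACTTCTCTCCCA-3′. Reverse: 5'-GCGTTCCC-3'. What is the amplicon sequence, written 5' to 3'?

Forward primer GTGGACTTCTCTCCCA is found on the top strand at positions 6–21.
Taking the reverse complement of GCGTTCCC gives GGGAACGC, found at positions 41–48 on the template; the primer anneals here to the top strand with its 3' end pointing upstream.
The product is the template from position 6 through 48 (43 bp).

5'-GTGGACTTCTCTCCCACCGGCAGTGTTGCATCTAAGGGAACGC-3'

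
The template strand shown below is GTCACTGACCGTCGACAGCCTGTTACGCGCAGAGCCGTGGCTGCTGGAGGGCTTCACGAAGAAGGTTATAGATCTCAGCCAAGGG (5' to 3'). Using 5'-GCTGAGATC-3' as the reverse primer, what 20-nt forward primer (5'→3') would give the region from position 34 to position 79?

The reverse primer's reverse complement GATCTCAGC matches the template at positions 71–79; the product starts at position 34.
The forward primer is identical to the top strand over positions 34–53: GCCGTGGCTGCTGGAGGGCT.

5'-GCCGTGGCTGCTGGAGGGCT-3'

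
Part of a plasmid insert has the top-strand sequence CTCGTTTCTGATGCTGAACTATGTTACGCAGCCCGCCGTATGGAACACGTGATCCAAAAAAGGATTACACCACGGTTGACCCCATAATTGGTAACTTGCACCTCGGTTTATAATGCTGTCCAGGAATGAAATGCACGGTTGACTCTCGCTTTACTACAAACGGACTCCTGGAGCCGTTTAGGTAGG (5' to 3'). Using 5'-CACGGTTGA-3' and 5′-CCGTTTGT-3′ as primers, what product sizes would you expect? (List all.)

The forward primer CACGGTTGA matches the top strand at positions 71–79, 134–142.
The reverse primer's reverse complement is ACAAACGG, matching at positions 156–163.
Each forward site pairs with the reverse site to give a product ending at position 163: sizes 93, 30 bp.

93 bp, 30 bp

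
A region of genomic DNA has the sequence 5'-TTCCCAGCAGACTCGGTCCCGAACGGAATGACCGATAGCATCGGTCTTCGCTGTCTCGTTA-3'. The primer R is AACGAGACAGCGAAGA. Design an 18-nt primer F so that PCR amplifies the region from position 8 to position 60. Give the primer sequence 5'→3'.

5'-CAGACTCGGTCCCGAACG-3'

The reverse primer's reverse complement TCTTCGCTGTCTCGTT matches the template at positions 45–60; the product starts at position 8.
The forward primer is identical to the top strand over positions 8–25: CAGACTCGGTCCCGAACG.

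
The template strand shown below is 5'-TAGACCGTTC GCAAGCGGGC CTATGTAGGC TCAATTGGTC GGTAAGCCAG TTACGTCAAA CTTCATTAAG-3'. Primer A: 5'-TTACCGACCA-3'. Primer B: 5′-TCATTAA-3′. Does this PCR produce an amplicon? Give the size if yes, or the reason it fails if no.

No product — the primers' 3' ends point away from each other.

Primer A (TTACCGACCA) has reverse complement TGGTCGGTAA, which matches the top strand at positions 36–45; primer A anneals to the top strand there with its 3' end pointing upstream toward position 36.
Primer B (TCATTAA) matches the top strand directly at positions 63–69; it anneals to the bottom strand with its 3' end pointing downstream toward position 69.
The 3' ends diverge (primer A extends toward position 1, primer B toward position 70), so the primers never converge on a shared product.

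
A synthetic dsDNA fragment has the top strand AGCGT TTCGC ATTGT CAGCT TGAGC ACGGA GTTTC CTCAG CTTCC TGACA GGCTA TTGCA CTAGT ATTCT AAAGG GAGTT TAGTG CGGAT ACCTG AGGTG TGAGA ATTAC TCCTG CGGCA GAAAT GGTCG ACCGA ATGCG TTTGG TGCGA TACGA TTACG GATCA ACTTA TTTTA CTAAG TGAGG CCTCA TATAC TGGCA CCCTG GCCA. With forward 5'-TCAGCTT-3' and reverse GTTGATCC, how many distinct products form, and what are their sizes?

The forward primer TCAGCTT matches the top strand at positions 15–21, 37–43.
The reverse primer's reverse complement is GGATCAAC, matching at positions 160–167.
Each forward site pairs with the reverse site to give a product ending at position 167: sizes 153, 131 bp.

Two products: 153 bp, 131 bp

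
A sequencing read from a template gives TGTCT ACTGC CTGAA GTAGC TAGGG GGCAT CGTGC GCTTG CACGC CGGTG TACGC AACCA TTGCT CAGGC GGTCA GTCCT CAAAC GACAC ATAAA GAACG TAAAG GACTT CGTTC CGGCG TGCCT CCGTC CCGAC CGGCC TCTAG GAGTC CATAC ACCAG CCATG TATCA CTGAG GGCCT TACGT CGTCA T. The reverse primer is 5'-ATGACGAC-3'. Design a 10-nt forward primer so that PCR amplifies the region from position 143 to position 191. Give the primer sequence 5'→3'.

The reverse primer's reverse complement GTCGTCAT matches the template at positions 184–191; the product starts at position 143.
The forward primer is identical to the top strand over positions 143–152: TAGGAGTCCA.

5'-TAGGAGTCCA-3'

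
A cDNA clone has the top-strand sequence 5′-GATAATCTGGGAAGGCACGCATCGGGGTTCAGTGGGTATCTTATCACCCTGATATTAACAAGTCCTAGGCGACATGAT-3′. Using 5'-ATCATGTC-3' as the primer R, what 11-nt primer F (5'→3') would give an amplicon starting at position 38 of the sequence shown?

The reverse primer's reverse complement GACATGAT matches the template at positions 71–78; the product starts at position 38.
The forward primer is identical to the top strand over positions 38–48: ATCTTATCACC.

5'-ATCTTATCACC-3'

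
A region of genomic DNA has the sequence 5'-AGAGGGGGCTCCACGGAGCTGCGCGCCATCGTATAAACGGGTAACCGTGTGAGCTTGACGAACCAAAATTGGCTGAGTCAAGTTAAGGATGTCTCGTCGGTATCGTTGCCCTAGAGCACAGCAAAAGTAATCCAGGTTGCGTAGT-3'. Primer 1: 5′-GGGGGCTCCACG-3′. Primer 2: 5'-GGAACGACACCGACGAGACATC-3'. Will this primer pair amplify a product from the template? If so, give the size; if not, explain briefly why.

No product — primer 2 has no binding site in the template.

Primer 2 (GGAACGACACCGACGAGACATC) does not match the top strand, and its reverse complement GATGTCTCGTCGGTGTCGTTCC does not match either.
With no annealing site for primer 2, no amplification occurs.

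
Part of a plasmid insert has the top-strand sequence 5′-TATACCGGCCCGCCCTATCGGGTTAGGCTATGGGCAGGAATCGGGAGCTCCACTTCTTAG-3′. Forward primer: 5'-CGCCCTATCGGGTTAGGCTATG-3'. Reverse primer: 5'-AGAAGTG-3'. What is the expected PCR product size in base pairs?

47 bp

The forward primer matches the template at positions 11–32.
Reverse complement of the reverse primer: CACTTCT. This occurs on the top strand at positions 51–57.
Product length = (reverse-primer end) − (forward-primer start) + 1 = 57 − 11 + 1 = 47 bp.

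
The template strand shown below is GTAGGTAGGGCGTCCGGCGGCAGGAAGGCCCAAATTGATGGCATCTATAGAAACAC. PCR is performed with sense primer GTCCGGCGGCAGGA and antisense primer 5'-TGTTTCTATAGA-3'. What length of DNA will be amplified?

44 bp

Forward primer GTCCGGCGGCAGGA is found on the top strand at positions 12–25.
Taking the reverse complement of TGTTTCTATAGA gives TCTATAGAAACA, found at positions 44–55 on the template; the primer anneals here to the top strand with its 3' end pointing upstream.
The product runs from position 12 to position 55, so its length is 55 − 12 + 1 = 44 bp.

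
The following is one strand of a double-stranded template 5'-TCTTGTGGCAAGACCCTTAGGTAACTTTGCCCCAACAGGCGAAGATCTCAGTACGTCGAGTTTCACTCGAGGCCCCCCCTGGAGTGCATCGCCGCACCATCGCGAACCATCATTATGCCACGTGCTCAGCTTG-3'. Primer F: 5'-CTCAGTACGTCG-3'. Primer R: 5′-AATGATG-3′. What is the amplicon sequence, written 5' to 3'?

5'-CTCAGTACGTCGAGTTTCACTCGAGGCCCCCCCTGGAGTGCATCGCCGCACCATCGCGAACCATCATT-3'

Scanning the template, CTCAGTACGTCG occurs at positions 47–58; this primer anneals to the bottom strand there with its 3' end pointing downstream.
Taking the reverse complement of AATGATG gives CATCATT, found at positions 108–114 on the template; the primer anneals here to the top strand with its 3' end pointing upstream.
The product is the template from position 47 through 114 (68 bp).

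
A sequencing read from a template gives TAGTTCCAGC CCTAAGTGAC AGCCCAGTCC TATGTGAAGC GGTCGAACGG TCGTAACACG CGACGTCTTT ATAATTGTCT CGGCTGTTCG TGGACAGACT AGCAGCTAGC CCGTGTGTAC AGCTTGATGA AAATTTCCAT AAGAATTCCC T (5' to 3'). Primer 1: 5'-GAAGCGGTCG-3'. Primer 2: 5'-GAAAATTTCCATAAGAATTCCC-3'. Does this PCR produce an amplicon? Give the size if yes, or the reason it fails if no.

Primer 1 (GAAGCGGTCG) matches the top strand at positions 36–45 (3' end points downstream).
Primer 2 (GAAAATTTCCATAAGAATTCCC) also matches the top strand directly, at positions 129–150 — its reverse complement GGGAATTCTTATGGAAATTTTC is not present.
Both primers anneal to the bottom strand with 3' ends pointing the same way, so neither can prime synthesis back toward the other.

No product — both primers anneal to the same strand and extend in the same direction.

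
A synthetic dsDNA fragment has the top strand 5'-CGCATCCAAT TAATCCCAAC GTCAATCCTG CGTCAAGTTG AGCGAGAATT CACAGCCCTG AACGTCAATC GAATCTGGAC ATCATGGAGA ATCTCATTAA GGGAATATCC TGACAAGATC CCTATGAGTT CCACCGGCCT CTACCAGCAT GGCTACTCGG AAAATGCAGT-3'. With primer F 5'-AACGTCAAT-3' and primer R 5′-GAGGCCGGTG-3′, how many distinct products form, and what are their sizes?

Two products: 124 bp, 81 bp

The forward primer AACGTCAAT matches the top strand at positions 18–26, 61–69.
The reverse primer's reverse complement is CACCGGCCTC, matching at positions 132–141.
Each forward site pairs with the reverse site to give a product ending at position 141: sizes 124, 81 bp.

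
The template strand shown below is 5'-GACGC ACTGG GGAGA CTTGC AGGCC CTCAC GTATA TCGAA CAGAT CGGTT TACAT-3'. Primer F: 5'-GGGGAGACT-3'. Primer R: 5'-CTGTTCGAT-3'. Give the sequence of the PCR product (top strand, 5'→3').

5'-GGGGAGACTTGCAGGCCCTCACGTATATCGAACAG-3'

The forward primer matches the template at positions 9–17.
Taking the reverse complement of CTGTTCGAT gives ATCGAACAG, found at positions 35–43 on the template; the primer anneals here to the top strand with its 3' end pointing upstream.
The product is the template from position 9 through 43 (35 bp).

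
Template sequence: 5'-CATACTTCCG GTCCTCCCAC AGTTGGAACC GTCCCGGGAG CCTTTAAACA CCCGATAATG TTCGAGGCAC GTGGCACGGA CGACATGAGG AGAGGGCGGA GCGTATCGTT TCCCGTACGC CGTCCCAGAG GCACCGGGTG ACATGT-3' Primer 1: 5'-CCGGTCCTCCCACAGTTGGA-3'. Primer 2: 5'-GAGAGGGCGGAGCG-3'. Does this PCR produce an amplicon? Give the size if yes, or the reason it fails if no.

Primer 1 (CCGGTCCTCCCACAGTTGGA) matches the top strand at positions 8–27 (3' end points downstream).
Primer 2 (GAGAGGGCGGAGCG) also matches the top strand directly, at positions 90–103 — its reverse complement CGCTCCGCCCTCTC is not present.
Both primers anneal to the bottom strand with 3' ends pointing the same way, so neither can prime synthesis back toward the other.

No product — both primers anneal to the same strand and extend in the same direction.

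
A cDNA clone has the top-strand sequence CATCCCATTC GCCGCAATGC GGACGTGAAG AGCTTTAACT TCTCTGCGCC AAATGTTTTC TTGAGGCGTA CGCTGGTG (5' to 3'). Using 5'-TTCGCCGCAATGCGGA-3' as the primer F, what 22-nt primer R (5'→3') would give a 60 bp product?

The forward primer binds at positions 8–23, so a 60 bp product ends at position 8 + 60 − 1 = 67.
The reverse primer anneals to the top strand over positions 46–67, i.e. to GCGCCAAATGTTTTCTTGAGGC.
Its sequence written 5'→3' is the reverse complement: GCCTCAAGAAAACATTTGGCGC.

5'-GCCTCAAGAAAACATTTGGCGC-3'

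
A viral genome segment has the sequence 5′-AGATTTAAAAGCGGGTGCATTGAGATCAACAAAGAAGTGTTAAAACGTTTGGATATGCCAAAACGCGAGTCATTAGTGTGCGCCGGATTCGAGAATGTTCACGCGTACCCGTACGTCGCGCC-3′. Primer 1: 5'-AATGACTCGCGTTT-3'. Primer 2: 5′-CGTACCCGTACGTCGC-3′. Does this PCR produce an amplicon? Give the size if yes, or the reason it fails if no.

No product — the primers' 3' ends point away from each other.

Primer 1 (AATGACTCGCGTTT) has reverse complement AAACGCGAGTCATT, which matches the top strand at positions 61–74; primer 1 anneals to the top strand there with its 3' end pointing upstream toward position 61.
Primer 2 (CGTACCCGTACGTCGC) matches the top strand directly at positions 104–119; it anneals to the bottom strand with its 3' end pointing downstream toward position 119.
The 3' ends diverge (primer 1 extends toward position 1, primer 2 toward position 122), so the primers never converge on a shared product.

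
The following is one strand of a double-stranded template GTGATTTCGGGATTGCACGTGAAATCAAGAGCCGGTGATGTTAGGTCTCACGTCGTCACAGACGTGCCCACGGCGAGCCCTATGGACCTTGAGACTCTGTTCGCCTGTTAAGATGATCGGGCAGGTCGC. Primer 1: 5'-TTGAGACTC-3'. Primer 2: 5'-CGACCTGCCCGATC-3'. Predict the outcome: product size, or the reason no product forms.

Yes — a 40 bp product.

Primer 1 (TTGAGACTC) matches the top strand at positions 89–97; it acts as a forward primer.
Primer 2's reverse complement is GATCGGGCAGGTCG, matching the top strand at positions 115–128; it acts as a reverse primer.
The 3' ends face each other across positions 89–128, giving a 40 bp product.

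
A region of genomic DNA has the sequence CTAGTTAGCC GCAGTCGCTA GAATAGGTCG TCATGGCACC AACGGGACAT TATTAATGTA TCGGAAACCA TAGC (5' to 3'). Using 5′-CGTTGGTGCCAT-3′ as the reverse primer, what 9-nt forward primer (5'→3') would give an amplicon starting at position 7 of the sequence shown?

The reverse primer's reverse complement ATGGCACCAACG matches the template at positions 33–44; the product starts at position 7.
The forward primer is identical to the top strand over positions 7–15: AGCCGCAGT.

5'-AGCCGCAGT-3'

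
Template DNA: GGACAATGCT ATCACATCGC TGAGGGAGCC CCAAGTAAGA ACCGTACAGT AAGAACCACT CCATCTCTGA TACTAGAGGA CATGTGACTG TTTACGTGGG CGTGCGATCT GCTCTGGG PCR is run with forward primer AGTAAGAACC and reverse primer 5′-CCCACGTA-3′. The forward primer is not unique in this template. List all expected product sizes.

The forward primer AGTAAGAACC matches the top strand at positions 34–43, 48–57.
The reverse primer's reverse complement is TACGTGGG, matching at positions 93–100.
Each forward site pairs with the reverse site to give a product ending at position 100: sizes 67, 53 bp.

67 bp, 53 bp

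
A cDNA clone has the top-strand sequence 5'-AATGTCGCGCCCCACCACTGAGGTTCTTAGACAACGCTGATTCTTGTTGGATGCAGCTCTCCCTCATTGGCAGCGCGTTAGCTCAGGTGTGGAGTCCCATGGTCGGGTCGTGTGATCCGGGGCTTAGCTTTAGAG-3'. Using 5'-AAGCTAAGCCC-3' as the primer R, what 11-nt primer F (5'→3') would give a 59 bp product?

The reverse primer's reverse complement GGGCTTAGCTT matches the template at positions 120–130, so the product ends at position 130.
A 59 bp product then starts at position 130 − 59 + 1 = 72.
The forward primer is identical to the top strand there: AGCGCGTTAGC.

5'-AGCGCGTTAGC-3'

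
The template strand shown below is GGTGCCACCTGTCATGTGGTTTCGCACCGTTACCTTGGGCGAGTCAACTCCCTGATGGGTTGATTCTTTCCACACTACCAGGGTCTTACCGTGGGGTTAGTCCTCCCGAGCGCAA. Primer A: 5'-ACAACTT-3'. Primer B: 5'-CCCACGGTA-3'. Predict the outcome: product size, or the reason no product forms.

Primer A (ACAACTT) does not match the top strand, and its reverse complement AAGTTGT does not match either.
With no annealing site for primer A, no amplification occurs.

No product — primer A has no binding site in the template.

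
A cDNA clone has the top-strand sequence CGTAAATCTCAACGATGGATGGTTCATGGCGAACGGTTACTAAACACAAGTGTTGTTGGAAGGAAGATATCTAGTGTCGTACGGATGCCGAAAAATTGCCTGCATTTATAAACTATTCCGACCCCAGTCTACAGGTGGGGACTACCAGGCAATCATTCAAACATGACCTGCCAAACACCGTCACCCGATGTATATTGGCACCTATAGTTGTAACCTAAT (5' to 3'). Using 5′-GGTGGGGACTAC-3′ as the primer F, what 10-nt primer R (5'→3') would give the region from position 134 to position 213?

The product's 3' end on the top strand is position 213.
The reverse primer anneals to the top strand over positions 204–213, i.e. to ATAGTTGTAA.
Its sequence written 5'→3' is the reverse complement: TTACAACTAT.

5'-TTACAACTAT-3'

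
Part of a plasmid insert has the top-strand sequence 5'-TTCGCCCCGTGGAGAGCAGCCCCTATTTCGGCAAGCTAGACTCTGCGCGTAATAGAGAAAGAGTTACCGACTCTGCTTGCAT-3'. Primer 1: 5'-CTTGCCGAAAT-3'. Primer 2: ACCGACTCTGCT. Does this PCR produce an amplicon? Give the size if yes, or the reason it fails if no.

No product — the primers' 3' ends point away from each other.

Primer 1 (CTTGCCGAAAT) has reverse complement ATTTCGGCAAG, which matches the top strand at positions 25–35; primer 1 anneals to the top strand there with its 3' end pointing upstream toward position 25.
Primer 2 (ACCGACTCTGCT) matches the top strand directly at positions 66–77; it anneals to the bottom strand with its 3' end pointing downstream toward position 77.
The 3' ends diverge (primer 1 extends toward position 1, primer 2 toward position 82), so the primers never converge on a shared product.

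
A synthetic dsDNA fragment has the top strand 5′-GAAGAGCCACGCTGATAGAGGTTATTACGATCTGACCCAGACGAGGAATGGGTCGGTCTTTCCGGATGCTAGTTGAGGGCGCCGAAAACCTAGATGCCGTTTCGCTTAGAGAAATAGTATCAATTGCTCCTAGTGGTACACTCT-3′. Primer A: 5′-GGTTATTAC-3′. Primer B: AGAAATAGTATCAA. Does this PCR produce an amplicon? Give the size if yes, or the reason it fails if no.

No product — both primers anneal to the same strand and extend in the same direction.

Primer A (GGTTATTAC) matches the top strand at positions 20–28 (3' end points downstream).
Primer B (AGAAATAGTATCAA) also matches the top strand directly, at positions 110–123 — its reverse complement TTGATACTATTTCT is not present.
Both primers anneal to the bottom strand with 3' ends pointing the same way, so neither can prime synthesis back toward the other.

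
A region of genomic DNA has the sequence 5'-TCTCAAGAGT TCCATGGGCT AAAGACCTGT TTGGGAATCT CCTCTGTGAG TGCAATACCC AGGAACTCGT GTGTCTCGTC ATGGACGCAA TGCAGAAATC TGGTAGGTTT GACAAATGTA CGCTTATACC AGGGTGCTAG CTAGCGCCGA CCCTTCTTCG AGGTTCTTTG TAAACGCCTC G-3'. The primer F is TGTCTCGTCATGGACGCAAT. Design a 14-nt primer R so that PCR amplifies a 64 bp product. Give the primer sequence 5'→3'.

The forward primer binds at positions 72–91, so a 64 bp product ends at position 72 + 64 − 1 = 135.
The reverse primer anneals to the top strand over positions 122–135, i.e. to GCTTATACCAGGGT.
Its sequence written 5'→3' is the reverse complement: ACCCTGGTATAAGC.

5'-ACCCTGGTATAAGC-3'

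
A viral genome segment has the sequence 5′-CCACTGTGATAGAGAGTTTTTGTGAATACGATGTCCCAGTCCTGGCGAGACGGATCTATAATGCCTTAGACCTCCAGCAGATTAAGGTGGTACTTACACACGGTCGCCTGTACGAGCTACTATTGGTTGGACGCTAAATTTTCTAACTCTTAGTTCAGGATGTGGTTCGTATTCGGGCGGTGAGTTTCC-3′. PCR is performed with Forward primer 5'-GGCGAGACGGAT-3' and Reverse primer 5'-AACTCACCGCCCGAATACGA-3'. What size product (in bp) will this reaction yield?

Forward primer GGCGAGACGGAT is found on the top strand at positions 44–55.
Reverse complement of the reverse primer: TCGTATTCGGGCGGTGAGTT. This occurs on the top strand at positions 167–186.
The product runs from position 44 to position 186, so its length is 186 − 44 + 1 = 143 bp.

143 bp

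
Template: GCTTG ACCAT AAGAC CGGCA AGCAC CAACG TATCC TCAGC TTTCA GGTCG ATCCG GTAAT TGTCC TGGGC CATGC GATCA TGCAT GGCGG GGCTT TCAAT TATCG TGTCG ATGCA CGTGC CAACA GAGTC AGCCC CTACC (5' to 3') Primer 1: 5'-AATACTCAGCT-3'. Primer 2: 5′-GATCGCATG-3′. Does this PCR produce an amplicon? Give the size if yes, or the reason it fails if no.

No product — primer 1 has no binding site in the template.

Primer 1 (AATACTCAGCT) does not match the top strand, and its reverse complement AGCTGAGTATT does not match either.
With no annealing site for primer 1, no amplification occurs.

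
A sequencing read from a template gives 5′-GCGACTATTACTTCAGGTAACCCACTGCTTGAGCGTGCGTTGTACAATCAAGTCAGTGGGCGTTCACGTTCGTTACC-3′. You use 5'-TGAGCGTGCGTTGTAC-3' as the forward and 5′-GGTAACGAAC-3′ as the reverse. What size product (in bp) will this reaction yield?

The forward primer matches the template at positions 30–45.
The reverse primer's reverse complement is GTTCGTTACC, which matches the template at positions 68–77.
Amplicon spans positions 30–77: 48 bp.

48 bp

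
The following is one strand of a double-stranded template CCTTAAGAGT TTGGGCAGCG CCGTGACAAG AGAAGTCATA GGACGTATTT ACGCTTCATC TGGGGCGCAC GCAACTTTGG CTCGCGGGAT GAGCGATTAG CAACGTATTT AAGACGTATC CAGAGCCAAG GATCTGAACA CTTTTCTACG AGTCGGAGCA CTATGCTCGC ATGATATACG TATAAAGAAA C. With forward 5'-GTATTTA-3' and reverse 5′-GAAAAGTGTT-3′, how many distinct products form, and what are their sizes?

Two products: 102 bp, 42 bp

The forward primer GTATTTA matches the top strand at positions 45–51, 105–111.
The reverse primer's reverse complement is AACACTTTTC, matching at positions 137–146.
Each forward site pairs with the reverse site to give a product ending at position 146: sizes 102, 42 bp.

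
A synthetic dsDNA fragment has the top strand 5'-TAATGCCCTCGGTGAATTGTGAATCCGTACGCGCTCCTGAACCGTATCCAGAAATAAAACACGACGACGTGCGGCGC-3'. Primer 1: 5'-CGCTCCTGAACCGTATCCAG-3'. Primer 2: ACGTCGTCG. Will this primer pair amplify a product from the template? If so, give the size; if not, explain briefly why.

Primer 1 (CGCTCCTGAACCGTATCCAG) matches the top strand at positions 32–51; it acts as a forward primer.
Primer 2's reverse complement is CGACGACGT, matching the top strand at positions 62–70; it acts as a reverse primer.
The 3' ends face each other across positions 32–70, giving a 39 bp product.

Yes — a 39 bp product.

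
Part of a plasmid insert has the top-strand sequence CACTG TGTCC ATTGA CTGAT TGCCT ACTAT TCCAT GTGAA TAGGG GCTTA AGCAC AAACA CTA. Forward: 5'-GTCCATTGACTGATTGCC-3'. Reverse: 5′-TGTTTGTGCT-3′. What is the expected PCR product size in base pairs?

54 bp

Forward primer GTCCATTGACTGATTGCC is found on the top strand at positions 7–24.
The reverse primer's reverse complement is AGCACAAACA, which matches the template at positions 51–60.
Product length = (reverse-primer end) − (forward-primer start) + 1 = 60 − 7 + 1 = 54 bp.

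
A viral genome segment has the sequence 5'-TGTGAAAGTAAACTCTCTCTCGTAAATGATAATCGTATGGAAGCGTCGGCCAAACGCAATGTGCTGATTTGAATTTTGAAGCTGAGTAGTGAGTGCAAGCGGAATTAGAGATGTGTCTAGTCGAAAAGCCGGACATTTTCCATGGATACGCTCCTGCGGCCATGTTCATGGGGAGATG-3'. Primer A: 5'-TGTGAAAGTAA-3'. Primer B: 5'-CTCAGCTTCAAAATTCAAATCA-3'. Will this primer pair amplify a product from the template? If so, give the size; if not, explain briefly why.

Yes — an 86 bp product.

Primer A (TGTGAAAGTAA) matches the top strand at positions 1–11; it acts as a forward primer.
Primer B's reverse complement is TGATTTGAATTTTGAAGCTGAG, matching the top strand at positions 65–86; it acts as a reverse primer.
The 3' ends face each other across positions 1–86, giving an 86 bp product.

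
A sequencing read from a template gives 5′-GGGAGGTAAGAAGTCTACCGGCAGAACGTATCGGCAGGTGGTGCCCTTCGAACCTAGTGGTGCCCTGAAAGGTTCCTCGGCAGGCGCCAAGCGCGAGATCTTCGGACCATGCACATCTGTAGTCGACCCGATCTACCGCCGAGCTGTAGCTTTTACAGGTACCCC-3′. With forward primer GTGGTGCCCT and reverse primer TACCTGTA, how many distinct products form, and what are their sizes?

The forward primer GTGGTGCCCT matches the top strand at positions 38–47, 57–66.
The reverse primer's reverse complement is TACAGGTA, matching at positions 154–161.
Each forward site pairs with the reverse site to give a product ending at position 161: sizes 124, 105 bp.

Two products: 124 bp, 105 bp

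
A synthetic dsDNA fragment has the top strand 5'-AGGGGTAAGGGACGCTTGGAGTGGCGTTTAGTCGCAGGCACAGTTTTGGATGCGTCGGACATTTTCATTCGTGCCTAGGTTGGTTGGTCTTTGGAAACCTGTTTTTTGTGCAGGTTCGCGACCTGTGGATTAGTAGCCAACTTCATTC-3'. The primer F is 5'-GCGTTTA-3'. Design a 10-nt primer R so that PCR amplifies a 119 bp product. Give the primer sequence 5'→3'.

5'-AGTTGGCTAC-3'

The forward primer binds at positions 24–30, so a 119 bp product ends at position 24 + 119 − 1 = 142.
The reverse primer anneals to the top strand over positions 133–142, i.e. to GTAGCCAACT.
Its sequence written 5'→3' is the reverse complement: AGTTGGCTAC.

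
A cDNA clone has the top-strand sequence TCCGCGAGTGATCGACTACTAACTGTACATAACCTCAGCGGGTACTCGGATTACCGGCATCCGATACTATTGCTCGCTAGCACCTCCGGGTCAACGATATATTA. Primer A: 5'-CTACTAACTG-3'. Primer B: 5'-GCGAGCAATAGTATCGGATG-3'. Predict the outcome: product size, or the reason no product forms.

Yes — a 62 bp product.

Primer A (CTACTAACTG) matches the top strand at positions 16–25; it acts as a forward primer.
Primer B's reverse complement is CATCCGATACTATTGCTCGC, matching the top strand at positions 58–77; it acts as a reverse primer.
The 3' ends face each other across positions 16–77, giving a 62 bp product.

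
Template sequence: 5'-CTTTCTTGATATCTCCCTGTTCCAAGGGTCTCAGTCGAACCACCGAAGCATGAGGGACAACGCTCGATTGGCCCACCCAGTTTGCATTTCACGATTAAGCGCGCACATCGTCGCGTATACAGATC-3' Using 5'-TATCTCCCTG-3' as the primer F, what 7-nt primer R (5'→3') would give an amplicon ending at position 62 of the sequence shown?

5'-CGTTGTC-3'

The forward primer binds at positions 10–19; the product's 3' end on the top strand is position 62.
The reverse primer anneals to the top strand over positions 56–62, i.e. to GACAACG.
Its sequence written 5'→3' is the reverse complement: CGTTGTC.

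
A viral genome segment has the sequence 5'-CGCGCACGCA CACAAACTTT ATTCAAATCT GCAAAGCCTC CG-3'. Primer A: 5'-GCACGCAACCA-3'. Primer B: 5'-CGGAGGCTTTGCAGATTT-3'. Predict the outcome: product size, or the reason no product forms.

Primer A (GCACGCAACCA) does not match the top strand, and its reverse complement TGGTTGCGTGC does not match either.
With no annealing site for primer A, no amplification occurs.

No product — primer A has no binding site in the template.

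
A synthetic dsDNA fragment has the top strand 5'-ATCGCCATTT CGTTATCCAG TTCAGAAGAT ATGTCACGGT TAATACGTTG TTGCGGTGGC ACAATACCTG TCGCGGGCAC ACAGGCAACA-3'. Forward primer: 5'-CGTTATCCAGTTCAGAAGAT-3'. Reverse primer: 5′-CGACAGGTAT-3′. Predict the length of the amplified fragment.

63 bp

Scanning the template, CGTTATCCAGTTCAGAAGAT occurs at positions 11–30; this primer anneals to the bottom strand there with its 3' end pointing downstream.
Taking the reverse complement of CGACAGGTAT gives ATACCTGTCG, found at positions 64–73 on the template; the primer anneals here to the top strand with its 3' end pointing upstream.
The product runs from position 11 to position 73, so its length is 73 − 11 + 1 = 63 bp.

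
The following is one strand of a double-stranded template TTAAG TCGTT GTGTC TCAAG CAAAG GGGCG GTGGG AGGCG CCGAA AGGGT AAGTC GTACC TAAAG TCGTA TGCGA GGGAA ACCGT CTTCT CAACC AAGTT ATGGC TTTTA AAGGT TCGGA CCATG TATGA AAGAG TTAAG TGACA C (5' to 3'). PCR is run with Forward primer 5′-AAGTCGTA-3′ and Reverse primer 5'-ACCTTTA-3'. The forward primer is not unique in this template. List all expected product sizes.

65 bp, 53 bp

The forward primer AAGTCGTA matches the top strand at positions 51–58, 63–70.
The reverse primer's reverse complement is TAAAGGT, matching at positions 109–115.
Each forward site pairs with the reverse site to give a product ending at position 115: sizes 65, 53 bp.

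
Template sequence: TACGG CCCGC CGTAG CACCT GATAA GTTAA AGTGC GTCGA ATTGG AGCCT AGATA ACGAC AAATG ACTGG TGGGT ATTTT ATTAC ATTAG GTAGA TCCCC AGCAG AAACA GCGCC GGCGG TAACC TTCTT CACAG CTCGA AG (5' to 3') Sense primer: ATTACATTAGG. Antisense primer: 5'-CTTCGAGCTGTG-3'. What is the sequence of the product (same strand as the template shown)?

The forward primer matches the template at positions 81–91.
The reverse primer's reverse complement is CACAGCTCGAAG, which matches the template at positions 131–142.
The product is the template from position 81 through 142 (62 bp).

5'-ATTACATTAGGTAGATCCCCAGCAGAAACAGCGCCGGCGGTAACCTTCTTCACAGCTCGAAG-3'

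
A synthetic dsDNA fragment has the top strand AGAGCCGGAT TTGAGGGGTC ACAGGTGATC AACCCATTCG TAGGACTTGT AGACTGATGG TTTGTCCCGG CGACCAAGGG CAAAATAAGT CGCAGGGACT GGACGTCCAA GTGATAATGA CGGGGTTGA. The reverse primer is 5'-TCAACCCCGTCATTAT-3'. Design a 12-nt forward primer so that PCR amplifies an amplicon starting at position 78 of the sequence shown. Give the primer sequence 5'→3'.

The reverse primer's reverse complement ATAATGACGGGGTTGA matches the template at positions 114–129; the product starts at position 78.
The forward primer is identical to the top strand over positions 78–89: GGGCAAAATAAG.

5'-GGGCAAAATAAG-3'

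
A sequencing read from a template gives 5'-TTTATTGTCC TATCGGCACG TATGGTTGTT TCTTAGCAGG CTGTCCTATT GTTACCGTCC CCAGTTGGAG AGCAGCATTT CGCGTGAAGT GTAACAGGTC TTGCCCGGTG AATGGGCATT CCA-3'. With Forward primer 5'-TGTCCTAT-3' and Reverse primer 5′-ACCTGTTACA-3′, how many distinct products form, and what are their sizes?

Two products: 94 bp, 58 bp

The forward primer TGTCCTAT matches the top strand at positions 6–13, 42–49.
The reverse primer's reverse complement is TGTAACAGGT, matching at positions 90–99.
Each forward site pairs with the reverse site to give a product ending at position 99: sizes 94, 58 bp.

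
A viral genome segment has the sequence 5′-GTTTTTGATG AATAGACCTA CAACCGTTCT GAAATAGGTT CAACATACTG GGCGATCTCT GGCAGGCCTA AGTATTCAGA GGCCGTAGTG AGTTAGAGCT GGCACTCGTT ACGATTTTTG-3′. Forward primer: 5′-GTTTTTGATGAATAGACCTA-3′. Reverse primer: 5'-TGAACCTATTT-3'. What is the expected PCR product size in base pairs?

42 bp

The forward primer matches the template at positions 1–20.
The reverse primer's reverse complement is AAATAGGTTCA, which matches the template at positions 32–42.
The product runs from position 1 to position 42, so its length is 42 − 1 + 1 = 42 bp.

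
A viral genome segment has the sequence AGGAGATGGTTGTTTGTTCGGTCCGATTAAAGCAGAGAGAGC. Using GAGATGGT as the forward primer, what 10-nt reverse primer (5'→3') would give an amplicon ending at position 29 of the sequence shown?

5'-TAATCGGACC-3'

The forward primer binds at positions 3–10; the product's 3' end on the top strand is position 29.
The reverse primer anneals to the top strand over positions 20–29, i.e. to GGTCCGATTA.
Its sequence written 5'→3' is the reverse complement: TAATCGGACC.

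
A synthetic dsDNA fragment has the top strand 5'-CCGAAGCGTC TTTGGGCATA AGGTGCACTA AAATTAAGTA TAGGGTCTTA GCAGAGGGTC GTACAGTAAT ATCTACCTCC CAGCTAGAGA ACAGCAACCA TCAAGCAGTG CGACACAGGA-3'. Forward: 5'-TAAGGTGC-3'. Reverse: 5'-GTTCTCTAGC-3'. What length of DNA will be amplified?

Scanning the template, TAAGGTGC occurs at positions 19–26; this primer anneals to the bottom strand there with its 3' end pointing downstream.
Taking the reverse complement of GTTCTCTAGC gives GCTAGAGAAC, found at positions 83–92 on the template; the primer anneals here to the top strand with its 3' end pointing upstream.
The product runs from position 19 to position 92, so its length is 92 − 19 + 1 = 74 bp.

74 bp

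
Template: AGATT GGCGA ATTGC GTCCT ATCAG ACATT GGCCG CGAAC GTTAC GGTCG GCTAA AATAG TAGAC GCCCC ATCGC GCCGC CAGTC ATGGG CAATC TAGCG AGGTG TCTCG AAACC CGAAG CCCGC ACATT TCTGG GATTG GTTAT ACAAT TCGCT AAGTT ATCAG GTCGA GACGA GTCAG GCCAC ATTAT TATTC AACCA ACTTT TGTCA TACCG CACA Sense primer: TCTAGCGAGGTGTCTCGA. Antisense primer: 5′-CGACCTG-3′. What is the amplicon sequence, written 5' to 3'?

5'-TCTAGCGAGGTGTCTCGAAACCCGAAGCCCGCACATTTCTGGGATTGGTTATACAATTCGCTAAGTTATCAGGTCG-3'

Forward primer TCTAGCGAGGTGTCTCGA is found on the top strand at positions 94–111.
The reverse primer's reverse complement is CAGGTCG, which matches the template at positions 163–169.
The product is the template from position 94 through 169 (76 bp).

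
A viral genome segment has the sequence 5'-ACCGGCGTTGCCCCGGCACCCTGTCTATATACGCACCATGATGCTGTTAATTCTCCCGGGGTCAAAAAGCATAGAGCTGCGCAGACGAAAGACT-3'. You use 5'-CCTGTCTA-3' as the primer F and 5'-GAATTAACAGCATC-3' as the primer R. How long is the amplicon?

34 bp

Forward primer CCTGTCTA is found on the top strand at positions 20–27.
Taking the reverse complement of GAATTAACAGCATC gives GATGCTGTTAATTC, found at positions 40–53 on the template; the primer anneals here to the top strand with its 3' end pointing upstream.
Amplicon spans positions 20–53: 34 bp.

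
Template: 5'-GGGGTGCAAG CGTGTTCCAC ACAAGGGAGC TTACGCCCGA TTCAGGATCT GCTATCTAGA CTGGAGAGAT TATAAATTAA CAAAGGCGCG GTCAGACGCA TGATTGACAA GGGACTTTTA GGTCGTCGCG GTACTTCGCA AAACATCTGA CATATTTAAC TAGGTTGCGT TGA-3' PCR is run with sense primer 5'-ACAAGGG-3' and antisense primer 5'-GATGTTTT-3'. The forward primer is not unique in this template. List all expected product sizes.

127 bp, 41 bp

The forward primer ACAAGGG matches the top strand at positions 21–27, 107–113.
The reverse primer's reverse complement is AAAACATC, matching at positions 140–147.
Each forward site pairs with the reverse site to give a product ending at position 147: sizes 127, 41 bp.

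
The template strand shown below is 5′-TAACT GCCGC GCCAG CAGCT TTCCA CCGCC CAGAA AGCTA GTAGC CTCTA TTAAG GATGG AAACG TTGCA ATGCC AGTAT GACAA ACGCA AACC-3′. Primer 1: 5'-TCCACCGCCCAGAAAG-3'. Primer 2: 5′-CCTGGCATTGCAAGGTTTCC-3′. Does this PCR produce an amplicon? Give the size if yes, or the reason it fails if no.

Primer 2 (CCTGGCATTGCAAGGTTTCC) does not match the top strand, and its reverse complement GGAAACCTTGCAATGCCAGG does not match either.
With no annealing site for primer 2, no amplification occurs.

No product — primer 2 has no binding site in the template.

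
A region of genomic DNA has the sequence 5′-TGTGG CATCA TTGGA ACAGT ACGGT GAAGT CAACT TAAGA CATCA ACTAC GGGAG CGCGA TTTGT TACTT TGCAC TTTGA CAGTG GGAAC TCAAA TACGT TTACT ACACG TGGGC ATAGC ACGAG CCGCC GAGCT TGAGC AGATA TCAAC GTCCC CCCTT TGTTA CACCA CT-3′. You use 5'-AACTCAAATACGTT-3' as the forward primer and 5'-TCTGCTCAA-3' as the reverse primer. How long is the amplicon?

Scanning the template, AACTCAAATACGTT occurs at positions 88–101; this primer anneals to the bottom strand there with its 3' end pointing downstream.
Taking the reverse complement of TCTGCTCAA gives TTGAGCAGA, found at positions 135–143 on the template; the primer anneals here to the top strand with its 3' end pointing upstream.
Amplicon spans positions 88–143: 56 bp.

56 bp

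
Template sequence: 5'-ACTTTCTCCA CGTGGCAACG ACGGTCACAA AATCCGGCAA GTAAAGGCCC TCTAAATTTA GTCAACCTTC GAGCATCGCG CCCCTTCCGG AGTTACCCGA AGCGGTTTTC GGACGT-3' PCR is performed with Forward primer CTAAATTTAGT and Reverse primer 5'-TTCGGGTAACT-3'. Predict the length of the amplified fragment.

50 bp

Forward primer CTAAATTTAGT is found on the top strand at positions 52–62.
The reverse primer's reverse complement is AGTTACCCGAA, which matches the template at positions 91–101.
The product runs from position 52 to position 101, so its length is 101 − 52 + 1 = 50 bp.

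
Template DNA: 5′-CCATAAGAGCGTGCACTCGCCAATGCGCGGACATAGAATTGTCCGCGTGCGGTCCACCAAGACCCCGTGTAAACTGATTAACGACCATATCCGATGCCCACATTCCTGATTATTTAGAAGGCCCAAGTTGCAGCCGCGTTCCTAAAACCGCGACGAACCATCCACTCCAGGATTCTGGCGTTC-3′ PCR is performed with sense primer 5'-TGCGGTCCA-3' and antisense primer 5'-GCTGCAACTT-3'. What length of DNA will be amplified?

Scanning the template, TGCGGTCCA occurs at positions 48–56; this primer anneals to the bottom strand there with its 3' end pointing downstream.
The reverse primer's reverse complement is AAGTTGCAGC, which matches the template at positions 125–134.
Amplicon spans positions 48–134: 87 bp.

87 bp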